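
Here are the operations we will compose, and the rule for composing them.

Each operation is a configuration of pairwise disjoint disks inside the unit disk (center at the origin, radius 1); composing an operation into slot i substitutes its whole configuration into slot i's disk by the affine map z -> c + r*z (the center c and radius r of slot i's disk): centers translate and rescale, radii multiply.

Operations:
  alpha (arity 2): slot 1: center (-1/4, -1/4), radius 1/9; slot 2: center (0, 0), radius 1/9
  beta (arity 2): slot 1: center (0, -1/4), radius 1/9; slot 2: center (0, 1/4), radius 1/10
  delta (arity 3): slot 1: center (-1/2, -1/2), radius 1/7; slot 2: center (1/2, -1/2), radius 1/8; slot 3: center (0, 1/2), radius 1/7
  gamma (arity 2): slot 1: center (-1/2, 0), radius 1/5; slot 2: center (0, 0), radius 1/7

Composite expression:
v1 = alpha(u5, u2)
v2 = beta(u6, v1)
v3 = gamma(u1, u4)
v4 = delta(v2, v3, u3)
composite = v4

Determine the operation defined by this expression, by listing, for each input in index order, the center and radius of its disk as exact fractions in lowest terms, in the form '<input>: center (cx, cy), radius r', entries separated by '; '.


u1: center (7/16, -1/2), radius 1/40; u2: center (-1/2, -13/28), radius 1/630; u3: center (0, 1/2), radius 1/7; u4: center (1/2, -1/2), radius 1/56; u5: center (-141/280, -131/280), radius 1/630; u6: center (-1/2, -15/28), radius 1/63


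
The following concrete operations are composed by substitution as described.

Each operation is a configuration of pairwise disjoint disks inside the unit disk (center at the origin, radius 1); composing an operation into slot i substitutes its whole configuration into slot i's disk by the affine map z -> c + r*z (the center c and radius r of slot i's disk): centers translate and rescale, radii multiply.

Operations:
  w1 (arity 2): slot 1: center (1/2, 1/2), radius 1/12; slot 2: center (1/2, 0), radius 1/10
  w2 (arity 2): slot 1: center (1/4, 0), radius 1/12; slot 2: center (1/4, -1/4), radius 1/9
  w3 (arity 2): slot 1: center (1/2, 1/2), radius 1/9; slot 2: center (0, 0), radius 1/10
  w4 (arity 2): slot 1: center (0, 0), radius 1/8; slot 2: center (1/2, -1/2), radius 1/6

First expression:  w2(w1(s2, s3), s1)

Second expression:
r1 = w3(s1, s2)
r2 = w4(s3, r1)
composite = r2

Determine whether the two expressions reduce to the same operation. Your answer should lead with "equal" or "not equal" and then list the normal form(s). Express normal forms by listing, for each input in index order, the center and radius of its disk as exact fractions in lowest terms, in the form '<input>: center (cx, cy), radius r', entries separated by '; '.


The first expression, normalized: s1: center (1/4, -1/4), radius 1/9; s2: center (7/24, 1/24), radius 1/144; s3: center (7/24, 0), radius 1/120
The second expression, normalized: s1: center (7/12, -5/12), radius 1/54; s2: center (1/2, -1/2), radius 1/60; s3: center (0, 0), radius 1/8
No match — not equal.

not equal: they reduce to s1: center (1/4, -1/4), radius 1/9; s2: center (7/24, 1/24), radius 1/144; s3: center (7/24, 0), radius 1/120 and s1: center (7/12, -5/12), radius 1/54; s2: center (1/2, -1/2), radius 1/60; s3: center (0, 0), radius 1/8


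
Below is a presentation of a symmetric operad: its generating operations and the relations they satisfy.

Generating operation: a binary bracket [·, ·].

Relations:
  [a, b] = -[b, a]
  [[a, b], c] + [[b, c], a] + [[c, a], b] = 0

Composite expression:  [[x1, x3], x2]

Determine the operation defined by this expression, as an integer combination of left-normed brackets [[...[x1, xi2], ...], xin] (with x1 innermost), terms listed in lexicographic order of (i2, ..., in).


In the tensor algebra, words opening x1 carry the x1-anchored form.
Composite bracket: [[x1, x3], x2]
Applying ab - ba throughout gives 4 signed words (2^2 = 4).
Coefficients come from the x1-initial words:
  word x1x3x2 has sign +1, contributing +[[x1, x3], x2]

[[x1, x3], x2]


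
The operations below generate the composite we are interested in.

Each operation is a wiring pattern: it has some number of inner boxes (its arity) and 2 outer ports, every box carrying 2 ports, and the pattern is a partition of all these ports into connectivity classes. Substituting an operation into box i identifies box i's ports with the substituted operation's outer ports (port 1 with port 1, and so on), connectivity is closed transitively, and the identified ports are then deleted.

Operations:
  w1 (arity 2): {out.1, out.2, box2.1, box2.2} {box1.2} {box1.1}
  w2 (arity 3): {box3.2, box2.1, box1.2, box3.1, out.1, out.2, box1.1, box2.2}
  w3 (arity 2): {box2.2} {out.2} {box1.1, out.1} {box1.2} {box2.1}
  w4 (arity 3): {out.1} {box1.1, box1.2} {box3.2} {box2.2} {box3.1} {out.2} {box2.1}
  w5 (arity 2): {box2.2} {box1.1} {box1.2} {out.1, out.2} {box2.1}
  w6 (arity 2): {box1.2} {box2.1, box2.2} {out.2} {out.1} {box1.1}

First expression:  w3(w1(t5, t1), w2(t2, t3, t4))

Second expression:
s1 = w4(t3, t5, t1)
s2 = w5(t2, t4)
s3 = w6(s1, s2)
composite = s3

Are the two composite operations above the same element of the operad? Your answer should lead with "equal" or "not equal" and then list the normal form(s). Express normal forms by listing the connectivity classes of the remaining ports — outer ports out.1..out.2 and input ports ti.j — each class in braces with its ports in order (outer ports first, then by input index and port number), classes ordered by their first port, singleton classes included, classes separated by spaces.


In normal form, the first expression is {out.1, t1.1, t1.2} {out.2} {t2.1, t2.2, t3.1, t3.2, t4.1, t4.2} {t5.1} {t5.2}
In normal form, the second expression is {out.1} {out.2} {t1.1} {t1.2} {t2.1} {t2.2} {t3.1, t3.2} {t4.1} {t4.2} {t5.1} {t5.2}
They disagree, so not equal.

not equal: they reduce to {out.1, t1.1, t1.2} {out.2} {t2.1, t2.2, t3.1, t3.2, t4.1, t4.2} {t5.1} {t5.2} and {out.1} {out.2} {t1.1} {t1.2} {t2.1} {t2.2} {t3.1, t3.2} {t4.1} {t4.2} {t5.1} {t5.2}


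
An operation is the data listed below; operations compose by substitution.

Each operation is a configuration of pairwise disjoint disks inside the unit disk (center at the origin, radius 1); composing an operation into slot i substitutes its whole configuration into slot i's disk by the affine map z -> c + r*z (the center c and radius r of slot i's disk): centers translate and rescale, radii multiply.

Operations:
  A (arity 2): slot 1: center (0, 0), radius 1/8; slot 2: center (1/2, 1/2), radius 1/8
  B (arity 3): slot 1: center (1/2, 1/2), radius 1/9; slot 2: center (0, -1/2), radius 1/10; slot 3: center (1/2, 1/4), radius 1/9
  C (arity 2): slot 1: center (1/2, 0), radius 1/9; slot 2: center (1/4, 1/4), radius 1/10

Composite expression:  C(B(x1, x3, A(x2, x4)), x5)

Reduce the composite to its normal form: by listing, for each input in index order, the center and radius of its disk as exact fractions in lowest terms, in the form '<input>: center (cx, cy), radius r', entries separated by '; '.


x1: center (5/9, 1/18), radius 1/81; x2: center (5/9, 1/36), radius 1/648; x3: center (1/2, -1/18), radius 1/90; x4: center (91/162, 11/324), radius 1/648; x5: center (1/4, 1/4), radius 1/10


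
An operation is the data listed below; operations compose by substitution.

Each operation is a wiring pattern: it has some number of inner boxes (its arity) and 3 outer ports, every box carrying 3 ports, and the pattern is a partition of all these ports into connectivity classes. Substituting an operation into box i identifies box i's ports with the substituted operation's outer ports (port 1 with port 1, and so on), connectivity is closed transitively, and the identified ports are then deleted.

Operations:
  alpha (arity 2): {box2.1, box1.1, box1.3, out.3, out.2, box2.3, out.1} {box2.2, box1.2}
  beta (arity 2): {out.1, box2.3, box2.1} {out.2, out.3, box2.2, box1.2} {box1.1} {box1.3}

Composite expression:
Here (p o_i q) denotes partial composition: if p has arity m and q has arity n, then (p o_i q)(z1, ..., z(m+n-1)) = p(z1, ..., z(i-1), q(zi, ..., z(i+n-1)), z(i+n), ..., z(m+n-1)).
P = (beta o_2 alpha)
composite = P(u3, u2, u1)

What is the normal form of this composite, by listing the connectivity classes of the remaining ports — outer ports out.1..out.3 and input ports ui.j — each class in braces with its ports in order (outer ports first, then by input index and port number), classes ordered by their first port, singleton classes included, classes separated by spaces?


{out.1, out.2, out.3, u1.1, u1.3, u2.1, u2.3, u3.2} {u1.2, u2.2} {u3.1} {u3.3}


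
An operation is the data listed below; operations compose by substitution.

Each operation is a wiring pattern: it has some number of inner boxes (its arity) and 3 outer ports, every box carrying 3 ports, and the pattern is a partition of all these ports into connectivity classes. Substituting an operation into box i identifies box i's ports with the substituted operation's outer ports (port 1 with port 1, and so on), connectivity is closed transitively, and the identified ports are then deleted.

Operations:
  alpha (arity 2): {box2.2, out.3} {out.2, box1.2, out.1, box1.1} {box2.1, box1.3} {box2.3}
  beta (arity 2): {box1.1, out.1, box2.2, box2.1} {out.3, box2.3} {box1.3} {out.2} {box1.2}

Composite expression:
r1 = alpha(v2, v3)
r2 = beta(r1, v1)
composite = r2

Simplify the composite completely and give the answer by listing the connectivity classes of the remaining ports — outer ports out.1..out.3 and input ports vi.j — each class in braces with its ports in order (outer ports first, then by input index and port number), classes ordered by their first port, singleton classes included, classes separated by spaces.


Two ports join when wires chain via beta-identified ports.
through alpha, on inputs (v2, v3): {out.1, out.2, v2.1, v2.2} {out.3, v3.2} {v2.3, v3.1} {v3.3} (out.j = stage outer ports)
through beta, on inputs (v2, v3, v1): {out.1, v1.1, v1.2, v2.1, v2.2} {out.2} {out.3, v1.3} {v2.3, v3.1} {v3.2} {v3.3} (out.j = stage outer ports)

{out.1, v1.1, v1.2, v2.1, v2.2} {out.2} {out.3, v1.3} {v2.3, v3.1} {v3.2} {v3.3}


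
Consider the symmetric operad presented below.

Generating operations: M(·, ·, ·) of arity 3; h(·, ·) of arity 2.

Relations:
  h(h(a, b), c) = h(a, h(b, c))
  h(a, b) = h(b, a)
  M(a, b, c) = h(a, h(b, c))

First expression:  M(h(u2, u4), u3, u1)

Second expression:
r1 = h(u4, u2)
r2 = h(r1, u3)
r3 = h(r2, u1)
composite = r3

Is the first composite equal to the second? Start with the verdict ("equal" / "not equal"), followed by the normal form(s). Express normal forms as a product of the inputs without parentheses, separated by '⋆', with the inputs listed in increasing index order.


The first expression reduces to u1 ⋆ u2 ⋆ u3 ⋆ u4
The second expression reduces to u1 ⋆ u2 ⋆ u3 ⋆ u4
Same normal form: equal.

equal; the common form is u1 ⋆ u2 ⋆ u3 ⋆ u4


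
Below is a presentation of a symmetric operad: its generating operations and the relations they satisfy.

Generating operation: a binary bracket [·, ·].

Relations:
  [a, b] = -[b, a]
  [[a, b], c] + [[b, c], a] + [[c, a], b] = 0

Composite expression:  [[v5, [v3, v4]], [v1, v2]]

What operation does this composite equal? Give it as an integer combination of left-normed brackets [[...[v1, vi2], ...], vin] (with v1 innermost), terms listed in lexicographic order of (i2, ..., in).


[[[[v1, v2], v3], v4], v5] - [[[[v1, v2], v4], v3], v5] - [[[[v1, v2], v5], v3], v4] + [[[[v1, v2], v5], v4], v3]

In the tensor algebra, words opening v1 carry the v1-anchored form.
Composite bracket: [[v5, [v3, v4]], [v1, v2]]
Full expansion: 16 signed words from ab - ba (2^4 = 16).
Words beginning with v1 determine it all:
  the word v1v2v3v4v5 carries sign +1 and contributes +[[[[v1, v2], v3], v4], v5]
  the word v1v2v4v3v5 carries sign -1 and contributes -[[[[v1, v2], v4], v3], v5]
  the word v1v2v5v3v4 carries sign -1 and contributes -[[[[v1, v2], v5], v3], v4]
  the word v1v2v5v4v3 carries sign +1 and contributes +[[[[v1, v2], v5], v4], v3]


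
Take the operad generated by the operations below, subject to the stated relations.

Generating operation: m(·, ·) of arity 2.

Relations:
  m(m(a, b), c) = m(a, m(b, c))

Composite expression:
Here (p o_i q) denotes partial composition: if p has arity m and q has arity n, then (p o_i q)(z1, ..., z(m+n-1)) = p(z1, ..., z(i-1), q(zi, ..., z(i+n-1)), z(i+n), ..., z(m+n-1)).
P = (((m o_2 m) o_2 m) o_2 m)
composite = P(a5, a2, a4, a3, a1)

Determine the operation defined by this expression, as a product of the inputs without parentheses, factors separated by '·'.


Key point: m is associative — brackets drop, the a-order remains.
m(a2, a4) spells out as a2 · a4
m(m(a2, a4), a3) spells out as a2 · a4 · a3
m(m(m(a2, a4), a3), a1) spells out as a2 · a4 · a3 · a1
m(a5, m(m(m(a2, a4), a3), a1)) spells out as a5 · a2 · a4 · a3 · a1

a5 · a2 · a4 · a3 · a1


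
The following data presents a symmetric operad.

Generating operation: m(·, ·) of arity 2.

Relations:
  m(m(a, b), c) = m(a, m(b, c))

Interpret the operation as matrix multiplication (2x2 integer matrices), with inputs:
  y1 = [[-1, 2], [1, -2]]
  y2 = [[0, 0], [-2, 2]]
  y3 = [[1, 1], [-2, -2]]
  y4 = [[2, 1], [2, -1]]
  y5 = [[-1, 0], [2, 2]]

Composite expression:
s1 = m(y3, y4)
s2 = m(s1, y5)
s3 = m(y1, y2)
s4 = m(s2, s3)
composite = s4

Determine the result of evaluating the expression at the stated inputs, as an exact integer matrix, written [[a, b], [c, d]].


[[16, -16], [-32, 32]]


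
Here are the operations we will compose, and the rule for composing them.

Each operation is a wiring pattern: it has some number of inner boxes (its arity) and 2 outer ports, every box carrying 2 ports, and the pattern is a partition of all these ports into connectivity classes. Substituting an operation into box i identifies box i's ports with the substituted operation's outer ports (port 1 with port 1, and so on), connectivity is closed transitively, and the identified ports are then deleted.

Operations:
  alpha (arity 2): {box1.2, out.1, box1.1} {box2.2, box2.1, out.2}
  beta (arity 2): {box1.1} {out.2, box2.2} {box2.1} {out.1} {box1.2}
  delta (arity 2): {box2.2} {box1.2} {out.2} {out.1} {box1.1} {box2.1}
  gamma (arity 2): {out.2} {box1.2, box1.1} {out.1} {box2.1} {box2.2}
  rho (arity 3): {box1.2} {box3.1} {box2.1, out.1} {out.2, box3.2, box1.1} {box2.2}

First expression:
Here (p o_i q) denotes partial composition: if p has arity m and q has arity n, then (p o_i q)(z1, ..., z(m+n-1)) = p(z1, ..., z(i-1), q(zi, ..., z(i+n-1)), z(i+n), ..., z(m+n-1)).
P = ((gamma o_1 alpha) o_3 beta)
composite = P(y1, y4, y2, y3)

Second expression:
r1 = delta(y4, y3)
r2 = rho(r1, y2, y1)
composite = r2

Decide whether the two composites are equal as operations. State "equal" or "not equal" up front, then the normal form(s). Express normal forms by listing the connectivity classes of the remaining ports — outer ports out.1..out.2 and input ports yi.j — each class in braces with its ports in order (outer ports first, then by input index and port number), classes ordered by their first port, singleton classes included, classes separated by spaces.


not equal; the first gives {out.1} {out.2} {y1.1, y1.2, y4.1, y4.2} {y2.1} {y2.2} {y3.1} {y3.2} and the second {out.1, y2.1} {out.2, y1.2} {y1.1} {y2.2} {y3.1} {y3.2} {y4.1} {y4.2}


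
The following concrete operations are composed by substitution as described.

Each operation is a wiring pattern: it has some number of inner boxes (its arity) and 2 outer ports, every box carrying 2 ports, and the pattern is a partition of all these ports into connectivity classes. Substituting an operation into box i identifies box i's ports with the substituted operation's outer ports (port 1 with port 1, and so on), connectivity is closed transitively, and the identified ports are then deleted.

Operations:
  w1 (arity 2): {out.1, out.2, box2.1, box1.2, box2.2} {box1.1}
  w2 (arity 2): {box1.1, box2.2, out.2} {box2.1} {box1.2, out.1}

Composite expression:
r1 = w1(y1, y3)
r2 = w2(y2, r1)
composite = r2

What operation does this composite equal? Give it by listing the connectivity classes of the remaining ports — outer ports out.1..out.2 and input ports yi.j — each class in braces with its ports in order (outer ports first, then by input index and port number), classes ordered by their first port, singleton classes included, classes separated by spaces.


{out.1, y2.2} {out.2, y1.2, y2.1, y3.1, y3.2} {y1.1}

After gluing at w2, chains via deleted ports link the y-ports.
the subtree at w1 composes to {out.1, out.2, y1.2, y3.1, y3.2} {y1.1} on (y1, y3); out.j = own outer ports
the subtree at w2 composes to {out.1, y2.2} {out.2, y1.2, y2.1, y3.1, y3.2} {y1.1} on (y2, y1, y3); out.j = own outer ports


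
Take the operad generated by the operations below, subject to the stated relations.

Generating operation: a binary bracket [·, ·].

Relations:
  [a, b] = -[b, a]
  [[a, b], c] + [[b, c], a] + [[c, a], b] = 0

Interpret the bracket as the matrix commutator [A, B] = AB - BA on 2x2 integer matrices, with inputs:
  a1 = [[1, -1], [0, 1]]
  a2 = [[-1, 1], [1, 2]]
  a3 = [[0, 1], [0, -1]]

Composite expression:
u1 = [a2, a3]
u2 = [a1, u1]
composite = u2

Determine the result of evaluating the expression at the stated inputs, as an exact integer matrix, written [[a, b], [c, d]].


[a2, a3] = [[-1, -4], [1, 1]]
[a1, [a2, a3]] = [[-1, -2], [0, 1]]

[[-1, -2], [0, 1]]


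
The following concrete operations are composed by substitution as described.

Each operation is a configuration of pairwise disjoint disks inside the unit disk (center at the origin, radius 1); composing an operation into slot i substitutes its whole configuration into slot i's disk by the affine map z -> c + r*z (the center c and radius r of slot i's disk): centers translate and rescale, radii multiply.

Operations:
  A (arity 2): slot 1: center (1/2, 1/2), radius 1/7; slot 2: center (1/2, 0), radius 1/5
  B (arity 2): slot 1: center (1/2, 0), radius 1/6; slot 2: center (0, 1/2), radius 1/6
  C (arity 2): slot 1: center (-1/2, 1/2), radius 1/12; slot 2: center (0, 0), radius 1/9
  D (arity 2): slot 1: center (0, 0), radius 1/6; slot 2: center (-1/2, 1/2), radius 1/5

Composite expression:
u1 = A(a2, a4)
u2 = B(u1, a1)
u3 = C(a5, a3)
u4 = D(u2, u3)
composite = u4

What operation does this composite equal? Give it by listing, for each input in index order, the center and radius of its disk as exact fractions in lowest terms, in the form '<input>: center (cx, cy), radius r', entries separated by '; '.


Affine substitution under D: radii multiply and a-centers shift.
tracing a2 down its 3-map path: center (7/72, 1/72), radius 1/252
tracing a4 down its 3-map path: center (7/72, 0), radius 1/180
tracing a1 down its 2-map path: center (0, 1/12), radius 1/36
tracing a5 down its 2-map path: center (-3/5, 3/5), radius 1/60
tracing a3 down its 2-map path: center (-1/2, 1/2), radius 1/45

a1: center (0, 1/12), radius 1/36; a2: center (7/72, 1/72), radius 1/252; a3: center (-1/2, 1/2), radius 1/45; a4: center (7/72, 0), radius 1/180; a5: center (-3/5, 3/5), radius 1/60


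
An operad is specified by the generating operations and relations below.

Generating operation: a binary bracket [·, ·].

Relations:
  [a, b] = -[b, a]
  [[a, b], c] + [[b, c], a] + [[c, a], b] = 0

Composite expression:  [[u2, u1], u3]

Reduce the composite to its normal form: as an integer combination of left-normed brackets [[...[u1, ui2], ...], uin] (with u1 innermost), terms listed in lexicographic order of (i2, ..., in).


-[[u1, u2], u3]

Antisymmetry and Jacobi reduce to u1-anchored left-normed brackets.
Composite bracket: [[u2, u1], u3]
The bracket unfolds into 4 signed words via [a, b] = ab - ba (2^2 = 4).
Only words starting with u1 matter:
  u1u2u3 (sign -1) contributes -[[u1, u2], u3]


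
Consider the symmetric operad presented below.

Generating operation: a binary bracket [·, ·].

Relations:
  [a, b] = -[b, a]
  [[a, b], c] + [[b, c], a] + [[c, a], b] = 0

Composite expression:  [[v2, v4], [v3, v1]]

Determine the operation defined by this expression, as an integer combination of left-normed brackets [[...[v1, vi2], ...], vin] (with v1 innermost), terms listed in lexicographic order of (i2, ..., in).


A multilinear Lie element is pinned by v1-initial words (v1 innermost).
Composite bracket: [[v2, v4], [v3, v1]]
Full expansion: 8 signed words from ab - ba (2^3 = 8).
The v1-initial words carry the normal form:
  from v1v3v2v4, sign +1: term +[[[v1, v3], v2], v4]
  from v1v3v4v2, sign -1: term -[[[v1, v3], v4], v2]

[[[v1, v3], v2], v4] - [[[v1, v3], v4], v2]


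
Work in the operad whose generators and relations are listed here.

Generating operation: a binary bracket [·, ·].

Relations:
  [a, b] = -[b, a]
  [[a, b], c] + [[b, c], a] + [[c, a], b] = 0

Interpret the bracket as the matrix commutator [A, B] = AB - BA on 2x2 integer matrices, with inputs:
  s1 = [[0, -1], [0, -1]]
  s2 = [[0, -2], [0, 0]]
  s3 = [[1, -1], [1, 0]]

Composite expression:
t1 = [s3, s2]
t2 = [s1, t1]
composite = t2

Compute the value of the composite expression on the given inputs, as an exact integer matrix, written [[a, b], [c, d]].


[[0, 2], [0, 0]]

[s3, s2] = [[2, -2], [0, -2]]
[s1, [s3, s2]] = [[0, 2], [0, 0]]


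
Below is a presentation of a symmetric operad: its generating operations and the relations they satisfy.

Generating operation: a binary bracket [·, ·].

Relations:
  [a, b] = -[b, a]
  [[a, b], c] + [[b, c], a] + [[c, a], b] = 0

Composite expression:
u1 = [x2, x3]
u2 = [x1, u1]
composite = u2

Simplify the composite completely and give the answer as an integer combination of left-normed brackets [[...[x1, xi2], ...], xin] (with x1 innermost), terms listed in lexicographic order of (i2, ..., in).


[[x1, x2], x3] - [[x1, x3], x2]

Expand each bracket as ab - ba; the x1-initial words give the coefficients.
Composite bracket: [x1, [x2, x3]]
Under [a, b] = ab - ba we get 4 signed associative words (2^2 = 4).
Collect the words opening with x1:
  the word x1x2x3 carries sign +1 and contributes +[[x1, x2], x3]
  the word x1x3x2 carries sign -1 and contributes -[[x1, x3], x2]


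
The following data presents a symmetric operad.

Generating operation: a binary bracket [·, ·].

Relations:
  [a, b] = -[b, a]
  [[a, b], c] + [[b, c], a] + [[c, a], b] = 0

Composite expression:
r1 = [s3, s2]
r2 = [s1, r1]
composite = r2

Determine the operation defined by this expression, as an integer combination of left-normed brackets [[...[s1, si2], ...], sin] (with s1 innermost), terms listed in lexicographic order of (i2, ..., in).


Skip Jacobi rewriting: expand, keep s1-initial words, read off terms.
Composite bracket: [s1, [s3, s2]]
Under [a, b] = ab - ba we get 4 signed associative words (2^2 = 4).
Collect the words opening with s1:
  s1s2s3 (sign -1) contributes -[[s1, s2], s3]
  s1s3s2 (sign +1) contributes +[[s1, s3], s2]

-[[s1, s2], s3] + [[s1, s3], s2]


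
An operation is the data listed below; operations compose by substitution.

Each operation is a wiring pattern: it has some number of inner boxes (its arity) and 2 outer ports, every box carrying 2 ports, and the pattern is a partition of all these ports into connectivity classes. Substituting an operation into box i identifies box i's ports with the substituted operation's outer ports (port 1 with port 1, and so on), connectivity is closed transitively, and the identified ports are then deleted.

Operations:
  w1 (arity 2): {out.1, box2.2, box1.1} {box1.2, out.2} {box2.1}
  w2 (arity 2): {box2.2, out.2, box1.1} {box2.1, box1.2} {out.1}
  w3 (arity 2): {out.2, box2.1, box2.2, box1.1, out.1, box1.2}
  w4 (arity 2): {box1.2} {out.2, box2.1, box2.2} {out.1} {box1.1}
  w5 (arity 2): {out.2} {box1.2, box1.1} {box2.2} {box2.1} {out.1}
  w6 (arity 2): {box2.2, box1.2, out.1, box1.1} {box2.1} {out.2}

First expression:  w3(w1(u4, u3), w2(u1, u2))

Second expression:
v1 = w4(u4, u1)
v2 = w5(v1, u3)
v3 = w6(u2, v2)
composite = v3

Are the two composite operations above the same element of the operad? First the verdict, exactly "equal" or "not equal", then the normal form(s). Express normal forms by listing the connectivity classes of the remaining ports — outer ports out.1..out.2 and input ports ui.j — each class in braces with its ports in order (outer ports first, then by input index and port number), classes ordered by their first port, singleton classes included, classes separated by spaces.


not equal; the first gives {out.1, out.2, u1.1, u2.2, u3.2, u4.1, u4.2} {u1.2, u2.1} {u3.1} and the second {out.1, u2.1, u2.2} {out.2} {u1.1, u1.2} {u3.1} {u3.2} {u4.1} {u4.2}

Normal form of the first expression: {out.1, out.2, u1.1, u2.2, u3.2, u4.1, u4.2} {u1.2, u2.1} {u3.1}
Normal form of the second expression: {out.1, u2.1, u2.2} {out.2} {u1.1, u1.2} {u3.1} {u3.2} {u4.1} {u4.2}
No match — not equal.


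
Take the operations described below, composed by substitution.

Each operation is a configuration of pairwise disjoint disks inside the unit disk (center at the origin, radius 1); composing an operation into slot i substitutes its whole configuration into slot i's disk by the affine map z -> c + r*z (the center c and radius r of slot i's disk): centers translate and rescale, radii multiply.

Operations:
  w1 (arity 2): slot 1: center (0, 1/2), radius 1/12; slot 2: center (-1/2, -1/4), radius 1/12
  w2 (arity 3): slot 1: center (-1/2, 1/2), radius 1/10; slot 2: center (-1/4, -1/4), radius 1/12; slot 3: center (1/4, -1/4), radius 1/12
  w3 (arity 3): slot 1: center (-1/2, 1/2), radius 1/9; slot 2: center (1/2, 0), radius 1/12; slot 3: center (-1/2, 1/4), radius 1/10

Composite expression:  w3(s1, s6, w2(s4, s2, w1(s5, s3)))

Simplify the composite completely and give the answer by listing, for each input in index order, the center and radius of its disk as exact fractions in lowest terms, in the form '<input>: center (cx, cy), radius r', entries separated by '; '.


Only the slot chain above each s matters under w3; compose those maps.
s1 passes through 1 substitution, ending at center (-1/2, 1/2), radius 1/9
s6 passes through 1 substitution, ending at center (1/2, 0), radius 1/12
s4 passes through 2 substitutions, ending at center (-11/20, 3/10), radius 1/100
s2 passes through 2 substitutions, ending at center (-21/40, 9/40), radius 1/120
s5 passes through 3 substitutions, ending at center (-19/40, 11/48), radius 1/1440
s3 passes through 3 substitutions, ending at center (-23/48, 107/480), radius 1/1440

s1: center (-1/2, 1/2), radius 1/9; s2: center (-21/40, 9/40), radius 1/120; s3: center (-23/48, 107/480), radius 1/1440; s4: center (-11/20, 3/10), radius 1/100; s5: center (-19/40, 11/48), radius 1/1440; s6: center (1/2, 0), radius 1/12


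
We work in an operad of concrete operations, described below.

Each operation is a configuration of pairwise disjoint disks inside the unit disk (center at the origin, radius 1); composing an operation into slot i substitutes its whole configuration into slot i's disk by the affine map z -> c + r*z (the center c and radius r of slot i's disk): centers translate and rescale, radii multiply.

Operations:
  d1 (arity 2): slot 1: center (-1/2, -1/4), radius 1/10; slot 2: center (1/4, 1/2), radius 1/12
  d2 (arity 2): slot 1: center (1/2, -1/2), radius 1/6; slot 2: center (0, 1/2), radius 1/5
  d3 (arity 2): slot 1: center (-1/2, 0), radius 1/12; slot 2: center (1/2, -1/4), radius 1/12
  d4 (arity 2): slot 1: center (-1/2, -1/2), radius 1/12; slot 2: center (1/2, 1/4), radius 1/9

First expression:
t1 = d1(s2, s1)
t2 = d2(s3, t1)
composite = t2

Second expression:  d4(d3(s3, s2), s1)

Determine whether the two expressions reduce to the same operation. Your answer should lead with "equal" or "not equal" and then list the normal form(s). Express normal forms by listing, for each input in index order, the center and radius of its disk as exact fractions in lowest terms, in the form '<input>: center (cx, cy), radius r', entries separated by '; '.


not equal; first: s1: center (1/20, 3/5), radius 1/60; s2: center (-1/10, 9/20), radius 1/50; s3: center (1/2, -1/2), radius 1/6; second: s1: center (1/2, 1/4), radius 1/9; s2: center (-11/24, -25/48), radius 1/144; s3: center (-13/24, -1/2), radius 1/144

In normal form, the first expression is s1: center (1/20, 3/5), radius 1/60; s2: center (-1/10, 9/20), radius 1/50; s3: center (1/2, -1/2), radius 1/6
In normal form, the second expression is s1: center (1/2, 1/4), radius 1/9; s2: center (-11/24, -25/48), radius 1/144; s3: center (-13/24, -1/2), radius 1/144
The normal forms differ: not equal.


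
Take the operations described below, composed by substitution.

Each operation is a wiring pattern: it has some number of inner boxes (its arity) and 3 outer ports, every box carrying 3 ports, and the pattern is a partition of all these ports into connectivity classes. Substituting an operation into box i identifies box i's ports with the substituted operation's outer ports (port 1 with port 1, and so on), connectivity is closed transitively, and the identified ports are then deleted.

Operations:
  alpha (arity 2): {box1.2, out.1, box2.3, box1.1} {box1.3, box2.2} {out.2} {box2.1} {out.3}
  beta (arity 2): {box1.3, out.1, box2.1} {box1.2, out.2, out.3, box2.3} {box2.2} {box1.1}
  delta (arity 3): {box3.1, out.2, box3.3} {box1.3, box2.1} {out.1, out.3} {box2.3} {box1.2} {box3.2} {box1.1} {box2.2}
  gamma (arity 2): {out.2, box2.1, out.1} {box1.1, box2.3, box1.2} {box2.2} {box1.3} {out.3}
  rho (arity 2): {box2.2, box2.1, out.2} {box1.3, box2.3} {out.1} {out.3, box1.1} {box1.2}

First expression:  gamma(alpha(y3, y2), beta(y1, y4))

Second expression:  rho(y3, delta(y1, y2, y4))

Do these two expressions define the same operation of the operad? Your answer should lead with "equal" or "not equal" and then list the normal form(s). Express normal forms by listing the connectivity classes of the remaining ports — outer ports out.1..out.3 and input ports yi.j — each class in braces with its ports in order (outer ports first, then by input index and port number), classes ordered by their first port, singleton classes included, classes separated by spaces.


not equal: they reduce to {out.1, out.2, y1.3, y4.1} {out.3} {y1.1} {y1.2, y2.3, y3.1, y3.2, y4.3} {y2.1} {y2.2, y3.3} {y4.2} and {out.1} {out.2, y3.3, y4.1, y4.3} {out.3, y3.1} {y1.1} {y1.2} {y1.3, y2.1} {y2.2} {y2.3} {y3.2} {y4.2}

The first expression, normalized: {out.1, out.2, y1.3, y4.1} {out.3} {y1.1} {y1.2, y2.3, y3.1, y3.2, y4.3} {y2.1} {y2.2, y3.3} {y4.2}
The second expression, normalized: {out.1} {out.2, y3.3, y4.1, y4.3} {out.3, y3.1} {y1.1} {y1.2} {y1.3, y2.1} {y2.2} {y2.3} {y3.2} {y4.2}
They disagree, so not equal.


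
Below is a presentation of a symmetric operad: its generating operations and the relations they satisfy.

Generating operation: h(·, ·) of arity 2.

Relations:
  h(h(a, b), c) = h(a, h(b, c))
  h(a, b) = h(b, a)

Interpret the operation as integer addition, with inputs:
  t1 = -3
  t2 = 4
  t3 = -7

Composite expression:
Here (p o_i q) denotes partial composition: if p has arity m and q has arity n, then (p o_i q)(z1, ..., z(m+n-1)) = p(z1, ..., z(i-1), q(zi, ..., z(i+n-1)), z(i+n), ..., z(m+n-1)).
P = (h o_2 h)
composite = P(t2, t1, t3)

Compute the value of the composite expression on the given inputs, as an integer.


-6

h(t1, t3) = -10
h(t2, h(t1, t3)) = -6


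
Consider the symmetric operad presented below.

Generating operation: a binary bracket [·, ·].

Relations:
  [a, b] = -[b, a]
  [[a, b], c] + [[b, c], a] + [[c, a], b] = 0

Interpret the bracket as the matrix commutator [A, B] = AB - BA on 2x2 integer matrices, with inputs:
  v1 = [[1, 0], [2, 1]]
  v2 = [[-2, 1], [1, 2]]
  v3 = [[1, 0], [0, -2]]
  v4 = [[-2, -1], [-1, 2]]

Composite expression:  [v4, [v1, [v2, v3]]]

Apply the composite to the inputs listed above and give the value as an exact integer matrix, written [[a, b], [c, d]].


[[0, 12], [-12, 0]]

[v2, v3] = [[0, -3], [3, 0]]
[v1, [v2, v3]] = [[6, 0], [0, -6]]
[v4, [v1, [v2, v3]]] = [[0, 12], [-12, 0]]


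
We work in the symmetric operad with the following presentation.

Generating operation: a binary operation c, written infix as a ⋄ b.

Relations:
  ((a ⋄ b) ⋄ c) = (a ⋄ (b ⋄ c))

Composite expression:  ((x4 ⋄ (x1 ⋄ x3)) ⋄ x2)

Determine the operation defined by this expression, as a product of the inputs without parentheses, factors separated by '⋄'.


x4 ⋄ x1 ⋄ x3 ⋄ x2

The c-tree's shape is irrelevant; the x-reading-order decides.
(x1 ⋄ x3) flattens to x1 ⋄ x3
(x4 ⋄ (x1 ⋄ x3)) flattens to x4 ⋄ x1 ⋄ x3
((x4 ⋄ (x1 ⋄ x3)) ⋄ x2) flattens to x4 ⋄ x1 ⋄ x3 ⋄ x2


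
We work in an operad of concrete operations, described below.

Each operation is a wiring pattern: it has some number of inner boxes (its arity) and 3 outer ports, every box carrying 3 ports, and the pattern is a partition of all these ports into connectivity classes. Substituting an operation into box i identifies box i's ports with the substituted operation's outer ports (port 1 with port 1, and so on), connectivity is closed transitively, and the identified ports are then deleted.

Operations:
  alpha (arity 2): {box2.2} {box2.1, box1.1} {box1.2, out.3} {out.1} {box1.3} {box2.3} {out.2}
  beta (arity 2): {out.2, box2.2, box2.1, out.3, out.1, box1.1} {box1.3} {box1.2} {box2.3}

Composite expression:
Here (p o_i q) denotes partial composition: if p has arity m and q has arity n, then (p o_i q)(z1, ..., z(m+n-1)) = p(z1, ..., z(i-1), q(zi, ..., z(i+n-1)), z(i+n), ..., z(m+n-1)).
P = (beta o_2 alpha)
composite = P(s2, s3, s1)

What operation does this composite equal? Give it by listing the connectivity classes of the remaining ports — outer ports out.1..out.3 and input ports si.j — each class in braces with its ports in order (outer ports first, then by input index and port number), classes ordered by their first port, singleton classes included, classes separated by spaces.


{out.1, out.2, out.3, s2.1} {s1.1, s3.1} {s1.2} {s1.3} {s2.2} {s2.3} {s3.2} {s3.3}

Reachability decides: close wires over beta-identified ports.
the subtree at alpha composes to {out.1} {out.2} {out.3, s3.2} {s1.1, s3.1} {s1.2} {s1.3} {s3.3} on (s3, s1); out.j = own outer ports
the subtree at beta composes to {out.1, out.2, out.3, s2.1} {s1.1, s3.1} {s1.2} {s1.3} {s2.2} {s2.3} {s3.2} {s3.3} on (s2, s3, s1); out.j = own outer ports


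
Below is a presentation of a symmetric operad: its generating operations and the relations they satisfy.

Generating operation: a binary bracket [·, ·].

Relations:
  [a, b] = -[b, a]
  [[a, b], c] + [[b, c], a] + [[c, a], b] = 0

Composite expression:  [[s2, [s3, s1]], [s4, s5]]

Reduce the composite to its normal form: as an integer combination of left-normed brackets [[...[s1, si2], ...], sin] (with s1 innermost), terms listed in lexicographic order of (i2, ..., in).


[[[[s1, s3], s2], s4], s5] - [[[[s1, s3], s2], s5], s4]


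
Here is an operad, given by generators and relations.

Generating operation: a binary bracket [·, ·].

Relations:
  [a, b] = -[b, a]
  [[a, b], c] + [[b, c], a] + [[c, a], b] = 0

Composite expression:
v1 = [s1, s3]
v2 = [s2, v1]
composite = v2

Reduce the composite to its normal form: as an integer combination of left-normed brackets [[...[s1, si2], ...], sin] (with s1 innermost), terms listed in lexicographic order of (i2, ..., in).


-[[s1, s3], s2]


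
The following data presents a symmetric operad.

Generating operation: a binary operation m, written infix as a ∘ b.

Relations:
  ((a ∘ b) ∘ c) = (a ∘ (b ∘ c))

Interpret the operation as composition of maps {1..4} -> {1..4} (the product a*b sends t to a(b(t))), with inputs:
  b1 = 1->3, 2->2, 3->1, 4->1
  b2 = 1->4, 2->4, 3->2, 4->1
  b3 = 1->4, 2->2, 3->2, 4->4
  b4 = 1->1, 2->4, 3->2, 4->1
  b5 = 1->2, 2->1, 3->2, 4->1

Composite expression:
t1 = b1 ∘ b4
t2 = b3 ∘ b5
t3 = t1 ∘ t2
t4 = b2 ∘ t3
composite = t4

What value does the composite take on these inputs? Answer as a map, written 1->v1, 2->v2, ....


1->4, 2->2, 3->4, 4->2


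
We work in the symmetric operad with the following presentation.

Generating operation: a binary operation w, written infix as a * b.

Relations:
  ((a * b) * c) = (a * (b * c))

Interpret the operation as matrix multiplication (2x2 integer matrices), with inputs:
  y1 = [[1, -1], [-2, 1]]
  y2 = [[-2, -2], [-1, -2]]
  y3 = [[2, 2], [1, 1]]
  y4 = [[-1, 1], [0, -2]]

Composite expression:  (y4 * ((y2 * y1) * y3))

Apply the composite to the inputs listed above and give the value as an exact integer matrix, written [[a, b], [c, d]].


(y2 * y1) = [[2, 0], [3, -1]]
((y2 * y1) * y3) = [[4, 4], [5, 5]]
(y4 * ((y2 * y1) * y3)) = [[1, 1], [-10, -10]]

[[1, 1], [-10, -10]]


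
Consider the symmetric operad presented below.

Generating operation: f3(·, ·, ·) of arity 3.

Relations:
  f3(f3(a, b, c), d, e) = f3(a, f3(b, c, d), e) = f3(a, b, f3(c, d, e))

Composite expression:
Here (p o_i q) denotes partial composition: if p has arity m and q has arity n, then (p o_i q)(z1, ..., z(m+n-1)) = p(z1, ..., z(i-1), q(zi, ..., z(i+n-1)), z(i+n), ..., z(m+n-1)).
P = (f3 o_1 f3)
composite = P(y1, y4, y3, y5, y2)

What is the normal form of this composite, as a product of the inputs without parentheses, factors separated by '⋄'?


y1 ⋄ y4 ⋄ y3 ⋄ y5 ⋄ y2

Under associativity of f3, the answer is the y's in reading order.
f3(y1, y4, y3) linearizes to y1 ⋄ y4 ⋄ y3
f3(f3(y1, y4, y3), y5, y2) linearizes to y1 ⋄ y4 ⋄ y3 ⋄ y5 ⋄ y2


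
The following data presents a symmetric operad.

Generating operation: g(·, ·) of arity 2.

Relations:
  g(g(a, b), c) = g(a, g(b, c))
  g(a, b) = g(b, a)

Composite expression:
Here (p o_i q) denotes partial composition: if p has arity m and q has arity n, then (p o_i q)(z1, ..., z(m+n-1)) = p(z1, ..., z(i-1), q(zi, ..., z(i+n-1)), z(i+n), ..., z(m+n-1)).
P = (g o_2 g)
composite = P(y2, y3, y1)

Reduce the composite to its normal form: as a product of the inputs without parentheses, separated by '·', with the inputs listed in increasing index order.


y1 · y2 · y3

Any arrangement under g is one operation, so sort the y-inputs.
g(y3, y1) unparenthesizes to y3 · y1
g(y2, g(y3, y1)) unparenthesizes to y2 · y3 · y1
reordering the factors by index: y1 · y2 · y3


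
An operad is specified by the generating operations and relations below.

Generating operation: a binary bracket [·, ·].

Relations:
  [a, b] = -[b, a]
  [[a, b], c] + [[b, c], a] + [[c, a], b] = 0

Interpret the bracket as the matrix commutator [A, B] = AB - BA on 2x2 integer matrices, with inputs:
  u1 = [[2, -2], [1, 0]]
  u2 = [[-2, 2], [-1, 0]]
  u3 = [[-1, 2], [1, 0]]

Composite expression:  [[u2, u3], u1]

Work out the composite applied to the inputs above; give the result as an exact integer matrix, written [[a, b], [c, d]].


[u2, u3] = [[4, -2], [3, -4]]
[[u2, u3], u1] = [[4, -12], [-2, -4]]

[[4, -12], [-2, -4]]


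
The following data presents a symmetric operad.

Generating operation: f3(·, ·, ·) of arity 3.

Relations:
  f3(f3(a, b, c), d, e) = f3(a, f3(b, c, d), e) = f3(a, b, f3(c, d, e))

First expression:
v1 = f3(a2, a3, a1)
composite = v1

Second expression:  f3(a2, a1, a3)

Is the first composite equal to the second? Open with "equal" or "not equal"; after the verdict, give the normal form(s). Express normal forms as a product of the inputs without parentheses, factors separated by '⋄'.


not equal — first a2 ⋄ a3 ⋄ a1, second a2 ⋄ a1 ⋄ a3

Reducing the first expression gives a2 ⋄ a3 ⋄ a1
Reducing the second expression gives a2 ⋄ a1 ⋄ a3
The forms do not match — not equal.


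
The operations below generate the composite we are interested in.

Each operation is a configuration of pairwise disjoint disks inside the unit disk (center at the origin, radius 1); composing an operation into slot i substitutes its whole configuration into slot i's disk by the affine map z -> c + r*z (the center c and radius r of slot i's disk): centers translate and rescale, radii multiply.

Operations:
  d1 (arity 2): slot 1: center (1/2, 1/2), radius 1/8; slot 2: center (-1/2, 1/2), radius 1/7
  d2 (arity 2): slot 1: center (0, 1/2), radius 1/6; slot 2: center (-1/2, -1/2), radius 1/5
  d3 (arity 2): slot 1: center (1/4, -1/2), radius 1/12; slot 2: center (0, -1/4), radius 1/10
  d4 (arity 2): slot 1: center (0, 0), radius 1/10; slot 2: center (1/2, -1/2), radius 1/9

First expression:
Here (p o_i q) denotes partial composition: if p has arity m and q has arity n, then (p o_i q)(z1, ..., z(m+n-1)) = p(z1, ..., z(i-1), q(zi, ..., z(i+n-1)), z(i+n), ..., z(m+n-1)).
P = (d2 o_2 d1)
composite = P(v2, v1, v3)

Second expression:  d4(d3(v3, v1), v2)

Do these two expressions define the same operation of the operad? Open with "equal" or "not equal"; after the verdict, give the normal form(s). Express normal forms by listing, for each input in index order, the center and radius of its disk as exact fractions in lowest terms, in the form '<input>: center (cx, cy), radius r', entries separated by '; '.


The first expression reduces to v1: center (-2/5, -2/5), radius 1/40; v2: center (0, 1/2), radius 1/6; v3: center (-3/5, -2/5), radius 1/35
The second expression reduces to v1: center (0, -1/40), radius 1/100; v2: center (1/2, -1/2), radius 1/9; v3: center (1/40, -1/20), radius 1/120
Distinct normal forms: not equal.

not equal; the first gives v1: center (-2/5, -2/5), radius 1/40; v2: center (0, 1/2), radius 1/6; v3: center (-3/5, -2/5), radius 1/35 and the second v1: center (0, -1/40), radius 1/100; v2: center (1/2, -1/2), radius 1/9; v3: center (1/40, -1/20), radius 1/120
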